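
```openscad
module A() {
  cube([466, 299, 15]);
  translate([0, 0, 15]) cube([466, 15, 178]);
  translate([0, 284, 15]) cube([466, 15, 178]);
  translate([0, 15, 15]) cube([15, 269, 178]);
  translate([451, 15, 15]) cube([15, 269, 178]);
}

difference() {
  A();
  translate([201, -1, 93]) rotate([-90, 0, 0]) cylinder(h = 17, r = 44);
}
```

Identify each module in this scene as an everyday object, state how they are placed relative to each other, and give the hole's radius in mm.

The subtracted cylinder has r = 44 mm.

A is an open box. The open box has a circular hole through its front wall. The hole's radius is 44 mm.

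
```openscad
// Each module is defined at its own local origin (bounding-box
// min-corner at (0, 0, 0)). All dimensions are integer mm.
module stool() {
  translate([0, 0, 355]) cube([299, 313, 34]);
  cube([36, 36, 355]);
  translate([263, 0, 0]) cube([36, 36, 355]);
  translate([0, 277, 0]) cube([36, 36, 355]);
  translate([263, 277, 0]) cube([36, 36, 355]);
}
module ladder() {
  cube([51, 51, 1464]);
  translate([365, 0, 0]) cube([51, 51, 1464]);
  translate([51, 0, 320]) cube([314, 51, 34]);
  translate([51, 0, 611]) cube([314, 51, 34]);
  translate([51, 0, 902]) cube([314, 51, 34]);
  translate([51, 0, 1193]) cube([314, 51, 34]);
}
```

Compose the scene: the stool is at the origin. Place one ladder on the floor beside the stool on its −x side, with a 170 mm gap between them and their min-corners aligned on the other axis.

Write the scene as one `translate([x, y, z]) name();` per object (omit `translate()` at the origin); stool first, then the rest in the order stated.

stool();
translate([-586, 0, 0]) ladder();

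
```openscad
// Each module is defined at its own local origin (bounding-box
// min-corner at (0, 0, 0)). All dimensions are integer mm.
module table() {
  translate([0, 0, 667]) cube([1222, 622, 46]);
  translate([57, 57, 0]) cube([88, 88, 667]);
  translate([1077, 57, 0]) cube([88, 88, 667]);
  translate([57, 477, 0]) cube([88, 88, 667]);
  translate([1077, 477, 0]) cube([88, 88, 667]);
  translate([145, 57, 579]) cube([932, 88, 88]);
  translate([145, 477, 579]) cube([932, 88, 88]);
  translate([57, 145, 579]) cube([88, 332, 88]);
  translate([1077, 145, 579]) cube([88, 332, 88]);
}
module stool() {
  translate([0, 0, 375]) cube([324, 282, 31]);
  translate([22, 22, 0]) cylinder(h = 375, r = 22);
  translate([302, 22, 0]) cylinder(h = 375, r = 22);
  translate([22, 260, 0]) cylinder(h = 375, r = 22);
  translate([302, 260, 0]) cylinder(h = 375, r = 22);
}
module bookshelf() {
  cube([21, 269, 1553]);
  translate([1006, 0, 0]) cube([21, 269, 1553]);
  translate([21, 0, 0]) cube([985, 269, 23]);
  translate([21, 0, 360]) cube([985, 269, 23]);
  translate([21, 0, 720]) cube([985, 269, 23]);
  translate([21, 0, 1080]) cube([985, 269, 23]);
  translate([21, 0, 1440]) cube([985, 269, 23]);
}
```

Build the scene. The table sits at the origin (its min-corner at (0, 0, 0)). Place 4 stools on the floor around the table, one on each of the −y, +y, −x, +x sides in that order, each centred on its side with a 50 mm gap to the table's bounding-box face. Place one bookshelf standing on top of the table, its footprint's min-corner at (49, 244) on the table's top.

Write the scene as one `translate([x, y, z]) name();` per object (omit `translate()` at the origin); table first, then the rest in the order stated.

table();
translate([449, -332, 0]) stool();
translate([449, 672, 0]) stool();
translate([-374, 170, 0]) stool();
translate([1272, 170, 0]) stool();
translate([49, 244, 713]) bookshelf();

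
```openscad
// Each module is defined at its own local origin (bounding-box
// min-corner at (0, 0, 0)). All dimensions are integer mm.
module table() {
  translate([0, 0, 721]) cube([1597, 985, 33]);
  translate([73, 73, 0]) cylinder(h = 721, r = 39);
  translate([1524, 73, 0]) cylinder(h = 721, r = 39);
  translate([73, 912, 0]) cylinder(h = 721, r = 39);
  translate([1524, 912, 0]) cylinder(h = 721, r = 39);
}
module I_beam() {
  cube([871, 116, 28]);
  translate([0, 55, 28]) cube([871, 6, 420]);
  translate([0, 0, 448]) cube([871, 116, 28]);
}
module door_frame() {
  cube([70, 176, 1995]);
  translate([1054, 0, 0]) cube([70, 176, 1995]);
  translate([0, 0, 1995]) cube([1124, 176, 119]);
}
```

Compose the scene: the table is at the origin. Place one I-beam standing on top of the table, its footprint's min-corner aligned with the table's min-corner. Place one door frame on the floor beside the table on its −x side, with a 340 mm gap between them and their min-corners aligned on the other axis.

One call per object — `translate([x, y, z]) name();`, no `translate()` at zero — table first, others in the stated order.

table();
translate([0, 0, 754]) I_beam();
translate([-1464, 0, 0]) door_frame();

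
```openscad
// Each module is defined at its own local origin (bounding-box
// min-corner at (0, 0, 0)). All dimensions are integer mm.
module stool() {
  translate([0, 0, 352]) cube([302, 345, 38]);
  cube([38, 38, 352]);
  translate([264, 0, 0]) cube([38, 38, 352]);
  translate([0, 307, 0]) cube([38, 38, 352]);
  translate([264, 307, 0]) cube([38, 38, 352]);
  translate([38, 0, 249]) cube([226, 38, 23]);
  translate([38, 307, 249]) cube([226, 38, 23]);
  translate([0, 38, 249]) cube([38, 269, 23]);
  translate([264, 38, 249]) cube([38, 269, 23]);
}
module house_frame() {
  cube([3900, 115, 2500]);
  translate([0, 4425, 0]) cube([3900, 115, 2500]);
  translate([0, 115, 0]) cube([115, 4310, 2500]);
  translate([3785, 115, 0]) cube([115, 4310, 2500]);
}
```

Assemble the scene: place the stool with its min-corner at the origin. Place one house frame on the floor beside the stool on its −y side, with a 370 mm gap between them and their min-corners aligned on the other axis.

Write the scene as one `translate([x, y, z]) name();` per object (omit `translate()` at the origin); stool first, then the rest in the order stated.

stool();
translate([0, -4910, 0]) house_frame();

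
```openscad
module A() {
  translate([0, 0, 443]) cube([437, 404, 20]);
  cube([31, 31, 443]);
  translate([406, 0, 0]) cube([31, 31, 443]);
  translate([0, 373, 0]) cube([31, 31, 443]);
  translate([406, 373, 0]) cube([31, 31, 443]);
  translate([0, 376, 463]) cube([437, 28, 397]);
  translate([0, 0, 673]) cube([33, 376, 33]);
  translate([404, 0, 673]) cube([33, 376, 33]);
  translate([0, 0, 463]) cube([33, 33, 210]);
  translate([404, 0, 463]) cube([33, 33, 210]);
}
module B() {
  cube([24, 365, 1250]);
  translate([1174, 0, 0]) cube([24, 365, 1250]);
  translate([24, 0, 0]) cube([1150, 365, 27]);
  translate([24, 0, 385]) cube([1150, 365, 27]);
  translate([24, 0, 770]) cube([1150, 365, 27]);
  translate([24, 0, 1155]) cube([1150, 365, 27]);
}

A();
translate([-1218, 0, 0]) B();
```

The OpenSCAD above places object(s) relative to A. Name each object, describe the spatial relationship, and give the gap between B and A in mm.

The bookshelf's nearest face is 20 mm from the chair's −x face.

A is a chair. B is a bookshelf. The bookshelf is on the floor beside the chair on its −x side. The gap between the bookshelf and the chair is 20 mm.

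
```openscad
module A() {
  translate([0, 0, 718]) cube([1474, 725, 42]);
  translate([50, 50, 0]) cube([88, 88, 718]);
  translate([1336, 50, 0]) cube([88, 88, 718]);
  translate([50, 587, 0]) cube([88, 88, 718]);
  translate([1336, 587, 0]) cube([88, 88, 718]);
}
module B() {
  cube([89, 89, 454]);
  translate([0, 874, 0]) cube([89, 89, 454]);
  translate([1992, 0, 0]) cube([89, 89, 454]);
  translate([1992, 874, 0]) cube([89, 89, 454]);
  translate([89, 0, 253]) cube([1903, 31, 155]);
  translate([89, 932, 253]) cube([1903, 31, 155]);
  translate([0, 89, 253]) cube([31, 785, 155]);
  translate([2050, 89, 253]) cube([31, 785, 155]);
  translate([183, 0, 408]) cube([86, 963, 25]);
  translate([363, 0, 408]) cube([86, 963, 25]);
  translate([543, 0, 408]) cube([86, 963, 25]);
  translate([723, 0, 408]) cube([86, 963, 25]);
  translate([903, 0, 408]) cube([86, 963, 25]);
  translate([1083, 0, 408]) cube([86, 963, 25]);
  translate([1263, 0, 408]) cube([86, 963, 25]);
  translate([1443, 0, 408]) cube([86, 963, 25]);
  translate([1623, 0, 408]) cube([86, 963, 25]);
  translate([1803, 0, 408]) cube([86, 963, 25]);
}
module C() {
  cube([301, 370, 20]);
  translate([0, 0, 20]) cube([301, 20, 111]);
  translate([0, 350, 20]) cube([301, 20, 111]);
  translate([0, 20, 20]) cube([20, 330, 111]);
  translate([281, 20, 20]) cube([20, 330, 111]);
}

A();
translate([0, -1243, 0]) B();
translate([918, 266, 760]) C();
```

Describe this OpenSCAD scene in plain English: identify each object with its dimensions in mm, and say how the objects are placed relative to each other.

A is a rectangular dining table. The top is 1474×725×42 mm with its upper surface at z = 760 mm. It stands on four 88×88 mm square legs, each inset 50 mm from the nearest pair of top edges, running from the floor to the underside of the top.

B is a bed frame 2081 mm long (x) by 963 mm wide (y). Four 89×89 mm corner posts, 454 mm tall, at the corners of the footprint. Four rails of 31 mm thickness and 155 mm height run between adjacent posts with their undersides at z = 253 mm, their outer faces flush with the outside of the frame (the two x-running rails run between the posts' inner faces; the two y-running rails run between the posts' inner faces). 10 slats, each 86 mm wide (x) and 25 mm thick, lie across the top of the two x-running rails, running the full 963 mm width of the frame in y; the slats are evenly spaced along x between the inner faces of the end posts with equal gaps (rounded down to the nearest mm) at the −x end and between each pair — any rounding remainder accumulates at the +x end.

C is an open-topped rectangular box: outside dimensions 301×370×131 mm, with a uniform wall and base thickness of 20 mm. The base is a full 301×370 slab on the floor; four walls sit on top of the base. The front and back walls (the −y and +y sides) span the full width; the two side walls fit between them.

The bed frame is on the floor beside the table on its −y side. The open box is on top of the table.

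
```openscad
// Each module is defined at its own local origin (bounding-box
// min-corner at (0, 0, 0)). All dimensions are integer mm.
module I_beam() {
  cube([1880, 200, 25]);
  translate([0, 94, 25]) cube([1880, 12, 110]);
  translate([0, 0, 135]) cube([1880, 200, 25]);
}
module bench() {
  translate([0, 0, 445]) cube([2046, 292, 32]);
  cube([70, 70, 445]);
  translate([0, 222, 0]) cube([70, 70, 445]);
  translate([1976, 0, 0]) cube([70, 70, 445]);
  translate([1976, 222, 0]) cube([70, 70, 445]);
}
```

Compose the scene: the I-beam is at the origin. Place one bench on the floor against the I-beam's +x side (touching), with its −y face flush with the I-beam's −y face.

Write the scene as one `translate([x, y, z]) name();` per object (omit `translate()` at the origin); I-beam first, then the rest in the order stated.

I_beam();
translate([1880, 0, 0]) bench();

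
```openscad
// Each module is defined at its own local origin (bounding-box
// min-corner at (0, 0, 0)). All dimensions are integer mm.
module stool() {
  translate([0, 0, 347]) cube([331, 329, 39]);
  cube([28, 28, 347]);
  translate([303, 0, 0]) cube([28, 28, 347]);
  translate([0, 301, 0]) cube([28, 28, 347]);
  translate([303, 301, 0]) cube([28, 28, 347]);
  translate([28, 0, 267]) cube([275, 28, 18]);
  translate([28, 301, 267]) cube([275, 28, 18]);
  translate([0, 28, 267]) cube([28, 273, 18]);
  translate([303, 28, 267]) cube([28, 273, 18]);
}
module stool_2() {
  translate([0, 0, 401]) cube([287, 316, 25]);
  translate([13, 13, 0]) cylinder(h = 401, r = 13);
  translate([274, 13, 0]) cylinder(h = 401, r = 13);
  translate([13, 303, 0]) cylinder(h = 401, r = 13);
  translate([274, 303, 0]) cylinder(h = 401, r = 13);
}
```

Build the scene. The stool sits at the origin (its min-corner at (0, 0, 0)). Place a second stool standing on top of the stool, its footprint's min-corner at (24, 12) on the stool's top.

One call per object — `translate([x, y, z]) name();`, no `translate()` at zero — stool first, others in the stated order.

stool();
translate([24, 12, 386]) stool_2();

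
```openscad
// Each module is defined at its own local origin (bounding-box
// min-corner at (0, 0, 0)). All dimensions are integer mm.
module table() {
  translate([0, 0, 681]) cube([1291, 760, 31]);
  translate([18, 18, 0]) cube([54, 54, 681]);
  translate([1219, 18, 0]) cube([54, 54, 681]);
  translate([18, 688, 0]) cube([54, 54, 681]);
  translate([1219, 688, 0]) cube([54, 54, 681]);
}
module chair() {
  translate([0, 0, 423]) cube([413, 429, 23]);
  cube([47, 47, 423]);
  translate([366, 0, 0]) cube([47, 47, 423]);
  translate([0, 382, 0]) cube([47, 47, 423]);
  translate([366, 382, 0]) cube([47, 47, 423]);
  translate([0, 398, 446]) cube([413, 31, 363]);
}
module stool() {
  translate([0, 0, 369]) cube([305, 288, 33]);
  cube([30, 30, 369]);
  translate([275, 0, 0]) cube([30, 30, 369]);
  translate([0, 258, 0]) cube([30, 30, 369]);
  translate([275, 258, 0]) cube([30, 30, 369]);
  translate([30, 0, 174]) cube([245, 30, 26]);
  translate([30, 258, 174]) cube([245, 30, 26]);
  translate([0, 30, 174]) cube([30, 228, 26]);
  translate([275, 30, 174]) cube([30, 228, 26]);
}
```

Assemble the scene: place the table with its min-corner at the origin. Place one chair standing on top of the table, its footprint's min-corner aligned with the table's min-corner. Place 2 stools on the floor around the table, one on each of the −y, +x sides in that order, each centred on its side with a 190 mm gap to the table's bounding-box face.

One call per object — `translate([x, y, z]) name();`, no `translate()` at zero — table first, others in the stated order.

table();
translate([0, 0, 712]) chair();
translate([493, -478, 0]) stool();
translate([1481, 236, 0]) stool();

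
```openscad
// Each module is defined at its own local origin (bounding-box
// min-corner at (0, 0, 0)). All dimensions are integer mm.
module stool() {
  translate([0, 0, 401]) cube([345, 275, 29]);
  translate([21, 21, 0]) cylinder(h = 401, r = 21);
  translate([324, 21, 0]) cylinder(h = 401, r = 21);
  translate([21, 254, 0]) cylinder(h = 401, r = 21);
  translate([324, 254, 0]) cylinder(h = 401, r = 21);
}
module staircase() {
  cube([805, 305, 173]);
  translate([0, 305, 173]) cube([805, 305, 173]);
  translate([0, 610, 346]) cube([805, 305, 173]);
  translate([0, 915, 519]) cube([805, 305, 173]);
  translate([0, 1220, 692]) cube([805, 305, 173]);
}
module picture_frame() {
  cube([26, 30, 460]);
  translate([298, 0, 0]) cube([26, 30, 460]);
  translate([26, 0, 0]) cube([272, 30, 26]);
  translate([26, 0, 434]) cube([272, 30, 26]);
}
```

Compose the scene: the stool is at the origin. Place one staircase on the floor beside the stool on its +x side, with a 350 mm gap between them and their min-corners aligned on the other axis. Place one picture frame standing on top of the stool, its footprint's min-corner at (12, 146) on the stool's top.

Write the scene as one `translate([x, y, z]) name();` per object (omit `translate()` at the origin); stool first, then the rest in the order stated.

stool();
translate([695, 0, 0]) staircase();
translate([12, 146, 430]) picture_frame();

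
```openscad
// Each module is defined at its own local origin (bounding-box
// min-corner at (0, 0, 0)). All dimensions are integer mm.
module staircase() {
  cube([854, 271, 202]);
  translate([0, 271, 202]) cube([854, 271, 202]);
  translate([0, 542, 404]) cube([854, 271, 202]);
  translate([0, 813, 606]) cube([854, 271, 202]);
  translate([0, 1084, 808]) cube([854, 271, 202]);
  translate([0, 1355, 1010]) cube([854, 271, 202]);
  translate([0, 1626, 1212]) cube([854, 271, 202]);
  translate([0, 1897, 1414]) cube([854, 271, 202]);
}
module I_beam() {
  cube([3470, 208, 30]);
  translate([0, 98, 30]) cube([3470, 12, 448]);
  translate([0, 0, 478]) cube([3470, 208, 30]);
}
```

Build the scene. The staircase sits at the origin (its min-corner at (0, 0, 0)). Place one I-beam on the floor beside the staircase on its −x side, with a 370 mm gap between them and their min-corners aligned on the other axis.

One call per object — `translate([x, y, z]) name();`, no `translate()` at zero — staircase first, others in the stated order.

staircase();
translate([-3840, 0, 0]) I_beam();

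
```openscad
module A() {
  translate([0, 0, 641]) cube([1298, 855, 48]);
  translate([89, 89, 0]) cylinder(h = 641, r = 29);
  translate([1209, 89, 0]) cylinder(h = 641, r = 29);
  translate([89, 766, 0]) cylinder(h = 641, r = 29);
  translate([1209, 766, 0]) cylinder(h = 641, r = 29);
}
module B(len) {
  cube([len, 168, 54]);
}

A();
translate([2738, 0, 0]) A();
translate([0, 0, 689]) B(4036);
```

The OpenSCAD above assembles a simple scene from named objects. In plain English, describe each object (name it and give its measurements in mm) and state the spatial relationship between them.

A is a table with a 1298×855 mm rectangular top, 48 mm thick, top surface at z = 689 mm, supported by four round legs of 58 mm diameter, each leg's bounding box inset 60 mm from the nearest pair of top edges, running from the floor.

B is a rectangular beam 4036 mm long (x), 168 mm deep (y), 54 mm thick (z).

The beam spans the tops of two tables placed 1440 mm apart, resting at z = 689 mm.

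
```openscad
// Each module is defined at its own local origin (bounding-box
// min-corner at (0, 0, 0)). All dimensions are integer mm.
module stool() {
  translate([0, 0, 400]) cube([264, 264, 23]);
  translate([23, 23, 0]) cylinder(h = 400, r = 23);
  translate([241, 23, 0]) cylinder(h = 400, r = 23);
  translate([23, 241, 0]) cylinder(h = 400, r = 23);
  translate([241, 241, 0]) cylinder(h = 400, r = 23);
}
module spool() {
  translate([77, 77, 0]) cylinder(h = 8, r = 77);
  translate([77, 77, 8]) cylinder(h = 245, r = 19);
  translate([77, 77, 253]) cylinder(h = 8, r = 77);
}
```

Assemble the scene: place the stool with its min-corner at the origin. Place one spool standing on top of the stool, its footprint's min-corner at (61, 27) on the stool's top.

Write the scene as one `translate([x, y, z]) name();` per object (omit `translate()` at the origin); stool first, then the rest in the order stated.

stool();
translate([61, 27, 423]) spool();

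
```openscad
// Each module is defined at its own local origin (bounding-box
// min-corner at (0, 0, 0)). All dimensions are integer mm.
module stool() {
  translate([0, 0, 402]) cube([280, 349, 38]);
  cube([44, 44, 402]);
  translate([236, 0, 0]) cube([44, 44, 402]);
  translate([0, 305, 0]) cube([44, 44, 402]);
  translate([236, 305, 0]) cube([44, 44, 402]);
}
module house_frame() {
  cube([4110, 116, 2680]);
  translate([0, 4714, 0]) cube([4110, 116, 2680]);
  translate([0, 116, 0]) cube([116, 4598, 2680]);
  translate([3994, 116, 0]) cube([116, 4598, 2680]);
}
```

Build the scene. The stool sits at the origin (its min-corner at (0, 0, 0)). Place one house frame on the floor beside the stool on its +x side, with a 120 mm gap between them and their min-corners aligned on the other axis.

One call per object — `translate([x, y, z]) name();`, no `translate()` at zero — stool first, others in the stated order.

stool();
translate([400, 0, 0]) house_frame();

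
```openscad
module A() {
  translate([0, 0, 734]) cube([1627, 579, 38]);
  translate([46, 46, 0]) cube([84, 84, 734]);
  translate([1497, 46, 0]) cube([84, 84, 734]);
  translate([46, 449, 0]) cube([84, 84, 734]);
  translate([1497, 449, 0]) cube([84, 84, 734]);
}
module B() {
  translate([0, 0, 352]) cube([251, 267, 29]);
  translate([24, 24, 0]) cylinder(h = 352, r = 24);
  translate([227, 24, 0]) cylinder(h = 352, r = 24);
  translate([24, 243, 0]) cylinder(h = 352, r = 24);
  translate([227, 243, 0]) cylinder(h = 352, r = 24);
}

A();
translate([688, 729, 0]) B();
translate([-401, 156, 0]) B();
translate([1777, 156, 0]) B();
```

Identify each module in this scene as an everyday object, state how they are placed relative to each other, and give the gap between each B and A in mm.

Each stool's nearest face is 150 mm from the table's bounding box.

A is a table. B is a stool. Three stools sit around the table at the +y, −x, +x sides. The gap between each stool and the table is 150 mm.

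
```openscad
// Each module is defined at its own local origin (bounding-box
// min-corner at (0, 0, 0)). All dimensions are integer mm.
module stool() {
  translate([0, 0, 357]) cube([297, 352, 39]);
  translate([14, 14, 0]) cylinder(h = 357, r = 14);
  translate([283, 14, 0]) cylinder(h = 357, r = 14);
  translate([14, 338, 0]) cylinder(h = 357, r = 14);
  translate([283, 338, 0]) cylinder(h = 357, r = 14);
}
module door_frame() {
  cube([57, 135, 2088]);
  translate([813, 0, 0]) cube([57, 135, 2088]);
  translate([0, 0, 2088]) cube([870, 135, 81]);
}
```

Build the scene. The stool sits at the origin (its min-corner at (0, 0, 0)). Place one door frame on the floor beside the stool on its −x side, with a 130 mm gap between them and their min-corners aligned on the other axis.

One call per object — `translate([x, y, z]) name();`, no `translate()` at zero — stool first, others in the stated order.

stool();
translate([-1000, 0, 0]) door_frame();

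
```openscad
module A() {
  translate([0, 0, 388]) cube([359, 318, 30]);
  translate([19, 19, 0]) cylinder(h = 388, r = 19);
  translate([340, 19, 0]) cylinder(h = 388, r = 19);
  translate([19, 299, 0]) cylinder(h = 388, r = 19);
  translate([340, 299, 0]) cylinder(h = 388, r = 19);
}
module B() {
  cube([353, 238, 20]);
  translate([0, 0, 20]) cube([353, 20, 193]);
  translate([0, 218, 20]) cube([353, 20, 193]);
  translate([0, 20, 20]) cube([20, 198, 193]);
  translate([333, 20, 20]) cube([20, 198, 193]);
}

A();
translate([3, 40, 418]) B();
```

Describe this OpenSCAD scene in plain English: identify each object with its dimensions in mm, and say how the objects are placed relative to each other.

A is a four-legged stool. The seat is a 359×318×30 mm slab whose top surface is at z = 418 mm; four round legs, each 38 mm in diameter, run from the floor (z = 0) to the underside of the seat, each leg's axis is inset half a diameter from the nearest pair of seat edges (so the leg's bounding box is flush with the corner).

B is an open storage box with external size 353×238×213 mm and wall thickness 20 mm (the base is also 20 mm thick). The base covers the whole footprint; the four walls stand on the base, with the y-facing walls full-width and the x-facing walls fitting between their inner faces.

The open box is on top of the stool, centred.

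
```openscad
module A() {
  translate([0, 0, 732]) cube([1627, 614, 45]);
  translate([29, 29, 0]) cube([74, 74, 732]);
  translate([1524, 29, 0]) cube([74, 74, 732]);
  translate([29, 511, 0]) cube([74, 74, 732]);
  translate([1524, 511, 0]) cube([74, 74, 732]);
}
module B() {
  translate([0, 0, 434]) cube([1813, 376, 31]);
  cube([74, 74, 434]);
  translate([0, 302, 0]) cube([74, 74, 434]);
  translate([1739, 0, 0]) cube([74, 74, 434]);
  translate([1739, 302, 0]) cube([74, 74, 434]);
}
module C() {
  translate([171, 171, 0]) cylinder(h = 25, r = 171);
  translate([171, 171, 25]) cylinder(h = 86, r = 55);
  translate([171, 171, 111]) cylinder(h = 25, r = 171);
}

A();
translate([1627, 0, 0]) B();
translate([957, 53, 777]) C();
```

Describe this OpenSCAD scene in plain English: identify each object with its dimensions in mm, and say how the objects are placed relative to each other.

A is a rectangular dining table. The top is 1627×614×45 mm with its upper surface at z = 777 mm. It stands on four 74×74 mm square legs, each inset 29 mm from the nearest pair of top edges, running from the floor to the underside of the top.

B is a long wooden bench with a 1813 mm (x) × 376 mm (y) seat, 31 mm thick, its top surface 465 mm above the floor. Four 74 mm square legs at the seat corners, flush with the edges, run from z = 0 to the seat underside.

C is a spool: two coaxial disc flanges of radius 171 mm and thickness 25 mm, joined by a core cylinder of radius 55 mm and height 86 mm. The lower flange rests on z = 0 and the three cylinders share a vertical axis.

The bench is against the table's +x side, with their −y faces flush. The spool is on top of the table.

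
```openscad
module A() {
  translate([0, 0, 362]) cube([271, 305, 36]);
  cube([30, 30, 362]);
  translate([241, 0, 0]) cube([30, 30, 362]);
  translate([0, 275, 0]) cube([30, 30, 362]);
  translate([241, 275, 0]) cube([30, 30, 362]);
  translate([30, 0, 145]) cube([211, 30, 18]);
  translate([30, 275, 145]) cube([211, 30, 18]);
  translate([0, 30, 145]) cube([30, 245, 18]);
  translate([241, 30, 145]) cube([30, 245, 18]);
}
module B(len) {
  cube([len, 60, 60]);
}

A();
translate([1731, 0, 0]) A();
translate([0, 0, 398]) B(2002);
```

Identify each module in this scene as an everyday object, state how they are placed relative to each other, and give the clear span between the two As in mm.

A is a stool. B is a beam. A beam spans the tops of two stools. The clear span between the two stools is 1460 mm.

Second stool starts at x = 1731; first ends at x = 271; clear span = 1731 − 271 = 1460 mm.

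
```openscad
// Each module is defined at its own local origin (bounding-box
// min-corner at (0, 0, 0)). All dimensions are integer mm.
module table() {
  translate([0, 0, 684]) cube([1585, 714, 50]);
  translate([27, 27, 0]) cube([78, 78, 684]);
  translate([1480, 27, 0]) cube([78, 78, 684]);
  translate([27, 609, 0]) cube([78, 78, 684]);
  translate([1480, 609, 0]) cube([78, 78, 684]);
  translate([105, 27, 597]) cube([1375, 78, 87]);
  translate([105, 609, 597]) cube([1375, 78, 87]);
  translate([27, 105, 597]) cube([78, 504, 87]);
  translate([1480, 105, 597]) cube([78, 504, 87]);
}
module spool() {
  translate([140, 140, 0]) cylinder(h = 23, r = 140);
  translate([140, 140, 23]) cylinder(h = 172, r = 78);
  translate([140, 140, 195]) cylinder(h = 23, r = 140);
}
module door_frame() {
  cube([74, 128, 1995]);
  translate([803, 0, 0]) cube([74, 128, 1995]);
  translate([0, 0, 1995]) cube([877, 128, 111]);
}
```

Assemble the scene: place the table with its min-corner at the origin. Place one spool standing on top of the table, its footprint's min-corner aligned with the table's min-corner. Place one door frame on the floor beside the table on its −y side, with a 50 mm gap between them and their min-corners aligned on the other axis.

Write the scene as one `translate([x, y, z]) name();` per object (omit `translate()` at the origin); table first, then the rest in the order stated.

table();
translate([0, 0, 734]) spool();
translate([0, -178, 0]) door_frame();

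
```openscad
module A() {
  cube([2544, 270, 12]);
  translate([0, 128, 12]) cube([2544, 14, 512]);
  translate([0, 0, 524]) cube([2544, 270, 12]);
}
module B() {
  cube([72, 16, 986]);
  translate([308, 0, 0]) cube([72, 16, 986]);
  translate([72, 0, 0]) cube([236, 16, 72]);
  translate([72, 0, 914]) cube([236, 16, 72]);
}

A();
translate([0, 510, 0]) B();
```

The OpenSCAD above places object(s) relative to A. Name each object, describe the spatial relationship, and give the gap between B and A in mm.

A is an I-beam. B is a picture frame. The picture frame is on the floor beside the I-beam on its +y side. The gap between the picture frame and the I-beam is 240 mm.

The picture frame's nearest face is 240 mm from the I-beam's +y face.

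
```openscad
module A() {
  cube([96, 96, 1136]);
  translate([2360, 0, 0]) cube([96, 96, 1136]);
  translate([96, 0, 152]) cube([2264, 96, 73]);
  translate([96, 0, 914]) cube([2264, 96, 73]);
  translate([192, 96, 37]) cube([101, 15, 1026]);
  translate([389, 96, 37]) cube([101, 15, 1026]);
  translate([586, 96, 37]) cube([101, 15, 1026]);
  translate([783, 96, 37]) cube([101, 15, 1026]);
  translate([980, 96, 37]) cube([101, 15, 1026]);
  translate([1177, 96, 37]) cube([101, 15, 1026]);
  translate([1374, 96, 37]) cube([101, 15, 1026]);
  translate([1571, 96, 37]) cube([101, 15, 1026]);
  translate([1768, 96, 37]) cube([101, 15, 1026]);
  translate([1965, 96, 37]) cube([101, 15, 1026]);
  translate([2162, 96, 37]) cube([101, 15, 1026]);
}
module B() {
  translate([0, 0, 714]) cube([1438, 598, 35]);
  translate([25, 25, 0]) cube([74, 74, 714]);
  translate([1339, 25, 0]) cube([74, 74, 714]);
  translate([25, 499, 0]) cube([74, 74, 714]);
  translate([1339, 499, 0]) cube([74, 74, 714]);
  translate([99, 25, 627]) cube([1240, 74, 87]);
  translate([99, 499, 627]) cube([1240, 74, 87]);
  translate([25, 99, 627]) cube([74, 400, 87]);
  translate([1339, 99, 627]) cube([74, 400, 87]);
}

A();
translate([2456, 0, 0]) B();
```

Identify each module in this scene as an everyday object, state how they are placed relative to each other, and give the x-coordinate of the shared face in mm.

The fence section's +x face and the table's −x face are both at x = 2456 mm.

A is a fence section. B is a table. The table is against the fence section's +x side, with their −y faces flush. The x-coordinate of the shared face is 2456 mm.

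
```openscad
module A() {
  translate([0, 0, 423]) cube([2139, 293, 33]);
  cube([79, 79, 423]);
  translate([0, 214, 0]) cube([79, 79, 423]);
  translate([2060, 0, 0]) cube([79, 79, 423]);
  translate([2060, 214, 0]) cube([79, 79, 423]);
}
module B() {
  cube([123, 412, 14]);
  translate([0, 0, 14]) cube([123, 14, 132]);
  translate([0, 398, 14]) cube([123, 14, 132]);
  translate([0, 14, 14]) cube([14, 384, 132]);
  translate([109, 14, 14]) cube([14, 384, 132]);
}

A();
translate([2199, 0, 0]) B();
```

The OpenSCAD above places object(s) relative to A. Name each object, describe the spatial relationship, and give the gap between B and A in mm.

The open box's nearest face is 60 mm from the bench's +x face.

A is a bench. B is an open box. The open box is on the floor beside the bench on its +x side. The gap between the open box and the bench is 60 mm.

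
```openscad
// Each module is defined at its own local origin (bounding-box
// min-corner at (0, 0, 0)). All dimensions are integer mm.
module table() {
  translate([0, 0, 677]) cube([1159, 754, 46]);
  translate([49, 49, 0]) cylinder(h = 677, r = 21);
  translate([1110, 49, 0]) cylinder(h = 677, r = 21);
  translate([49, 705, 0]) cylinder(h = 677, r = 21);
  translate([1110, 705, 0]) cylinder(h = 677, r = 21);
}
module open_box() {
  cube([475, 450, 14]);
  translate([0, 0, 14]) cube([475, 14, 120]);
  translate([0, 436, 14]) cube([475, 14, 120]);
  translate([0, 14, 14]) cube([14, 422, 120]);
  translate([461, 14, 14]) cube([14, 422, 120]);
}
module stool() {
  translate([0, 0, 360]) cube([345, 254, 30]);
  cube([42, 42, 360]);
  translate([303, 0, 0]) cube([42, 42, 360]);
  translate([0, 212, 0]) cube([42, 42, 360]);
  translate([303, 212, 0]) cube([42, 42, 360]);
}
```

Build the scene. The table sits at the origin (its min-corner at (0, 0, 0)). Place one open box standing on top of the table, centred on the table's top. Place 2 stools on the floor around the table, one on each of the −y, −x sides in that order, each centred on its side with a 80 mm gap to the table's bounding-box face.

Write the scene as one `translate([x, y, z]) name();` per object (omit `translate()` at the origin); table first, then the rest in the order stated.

table();
translate([342, 152, 723]) open_box();
translate([407, -334, 0]) stool();
translate([-425, 250, 0]) stool();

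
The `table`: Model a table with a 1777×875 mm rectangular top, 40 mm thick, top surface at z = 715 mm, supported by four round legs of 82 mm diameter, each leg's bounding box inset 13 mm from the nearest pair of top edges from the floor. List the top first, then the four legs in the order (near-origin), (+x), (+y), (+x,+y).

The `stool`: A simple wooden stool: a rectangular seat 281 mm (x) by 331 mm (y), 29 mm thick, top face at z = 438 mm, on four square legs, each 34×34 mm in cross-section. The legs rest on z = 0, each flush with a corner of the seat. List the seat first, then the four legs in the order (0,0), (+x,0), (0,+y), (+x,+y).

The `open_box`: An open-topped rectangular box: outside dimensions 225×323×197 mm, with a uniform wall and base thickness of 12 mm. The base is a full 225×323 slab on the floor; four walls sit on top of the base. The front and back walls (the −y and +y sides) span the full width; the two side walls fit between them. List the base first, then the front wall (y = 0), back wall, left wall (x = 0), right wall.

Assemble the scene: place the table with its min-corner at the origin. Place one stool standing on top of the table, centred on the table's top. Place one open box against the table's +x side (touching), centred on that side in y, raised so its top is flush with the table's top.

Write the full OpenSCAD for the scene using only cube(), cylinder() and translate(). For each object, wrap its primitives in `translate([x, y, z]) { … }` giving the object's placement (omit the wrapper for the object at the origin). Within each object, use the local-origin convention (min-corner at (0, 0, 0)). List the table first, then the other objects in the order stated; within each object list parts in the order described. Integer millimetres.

translate([0, 0, 675]) cube([1777, 875, 40]);
translate([54, 54, 0]) cylinder(h = 675, r = 41);
translate([1723, 54, 0]) cylinder(h = 675, r = 41);
translate([54, 821, 0]) cylinder(h = 675, r = 41);
translate([1723, 821, 0]) cylinder(h = 675, r = 41);
translate([748, 272, 715]) {
  translate([0, 0, 409]) cube([281, 331, 29]);
  cube([34, 34, 409]);
  translate([247, 0, 0]) cube([34, 34, 409]);
  translate([0, 297, 0]) cube([34, 34, 409]);
  translate([247, 297, 0]) cube([34, 34, 409]);
}
translate([1777, 276, 518]) {
  cube([225, 323, 12]);
  translate([0, 0, 12]) cube([225, 12, 185]);
  translate([0, 311, 12]) cube([225, 12, 185]);
  translate([0, 12, 12]) cube([12, 299, 185]);
  translate([213, 12, 12]) cube([12, 299, 185]);
}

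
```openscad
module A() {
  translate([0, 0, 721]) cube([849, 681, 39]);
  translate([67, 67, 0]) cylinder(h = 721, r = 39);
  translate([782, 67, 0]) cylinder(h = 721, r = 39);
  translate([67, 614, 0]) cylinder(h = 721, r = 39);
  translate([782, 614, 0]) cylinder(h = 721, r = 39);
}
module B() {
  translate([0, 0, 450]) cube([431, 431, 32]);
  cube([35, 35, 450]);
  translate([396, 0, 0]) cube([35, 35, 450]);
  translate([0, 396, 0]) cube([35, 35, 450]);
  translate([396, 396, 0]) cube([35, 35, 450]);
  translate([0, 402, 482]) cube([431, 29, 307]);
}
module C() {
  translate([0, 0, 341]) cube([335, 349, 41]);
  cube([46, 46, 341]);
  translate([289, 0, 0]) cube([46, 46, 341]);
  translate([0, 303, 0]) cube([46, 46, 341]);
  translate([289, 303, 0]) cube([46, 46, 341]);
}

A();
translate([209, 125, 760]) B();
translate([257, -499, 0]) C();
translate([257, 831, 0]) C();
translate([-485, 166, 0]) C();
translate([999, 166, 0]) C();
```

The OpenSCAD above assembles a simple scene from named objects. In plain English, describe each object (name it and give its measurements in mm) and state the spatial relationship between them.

A is a table with a 849×681 mm rectangular top, 39 mm thick, top surface at z = 760 mm, supported by four round legs of 78 mm diameter, each leg's bounding box inset 28 mm from the nearest pair of top edges, running from the floor.

B is a chair: 431×431 mm seat, 32 mm thick, top at z = 482 mm, on four 35 mm square corner legs flush with the seat edges. A 29 mm thick backrest slab spans the full seat width, extending 307 mm above the seat top, its back face flush with the seat's +y edge.

C is a four-legged stool. The seat is 335×349 mm, 41 mm thick, top at z = 382 mm. It stands on four square legs, each 46×46 mm in cross-section, from z = 0 to the seat underside, each flush with a corner of the seat.

The chair is on top of the table, centred. Four stools sit around the table at the −y, +y, −x, +x sides.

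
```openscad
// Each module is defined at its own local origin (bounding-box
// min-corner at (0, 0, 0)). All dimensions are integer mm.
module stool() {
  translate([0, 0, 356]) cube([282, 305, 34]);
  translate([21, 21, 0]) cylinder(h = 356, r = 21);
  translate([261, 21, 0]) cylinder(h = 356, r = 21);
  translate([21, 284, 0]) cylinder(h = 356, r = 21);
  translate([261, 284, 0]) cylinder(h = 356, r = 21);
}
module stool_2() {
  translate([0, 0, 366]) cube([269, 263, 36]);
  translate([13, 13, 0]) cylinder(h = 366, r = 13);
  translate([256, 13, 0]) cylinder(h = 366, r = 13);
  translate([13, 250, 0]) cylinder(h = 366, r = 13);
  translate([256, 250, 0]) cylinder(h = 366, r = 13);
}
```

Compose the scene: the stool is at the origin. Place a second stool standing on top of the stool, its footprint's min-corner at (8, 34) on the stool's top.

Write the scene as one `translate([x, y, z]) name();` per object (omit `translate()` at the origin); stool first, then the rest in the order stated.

stool();
translate([8, 34, 390]) stool_2();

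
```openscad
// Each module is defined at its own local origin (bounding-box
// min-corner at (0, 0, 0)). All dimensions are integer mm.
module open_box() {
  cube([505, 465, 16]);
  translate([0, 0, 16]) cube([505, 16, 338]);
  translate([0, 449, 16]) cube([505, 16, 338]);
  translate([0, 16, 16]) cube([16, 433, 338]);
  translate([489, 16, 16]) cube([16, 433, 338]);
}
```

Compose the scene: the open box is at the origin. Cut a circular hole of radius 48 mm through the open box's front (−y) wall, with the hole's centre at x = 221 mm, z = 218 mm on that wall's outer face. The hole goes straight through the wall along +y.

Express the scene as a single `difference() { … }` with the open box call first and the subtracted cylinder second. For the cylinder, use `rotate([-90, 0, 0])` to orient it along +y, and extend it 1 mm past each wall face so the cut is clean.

difference() {
  open_box();
  translate([221, -1, 218]) rotate([-90, 0, 0]) cylinder(h = 18, r = 48);
}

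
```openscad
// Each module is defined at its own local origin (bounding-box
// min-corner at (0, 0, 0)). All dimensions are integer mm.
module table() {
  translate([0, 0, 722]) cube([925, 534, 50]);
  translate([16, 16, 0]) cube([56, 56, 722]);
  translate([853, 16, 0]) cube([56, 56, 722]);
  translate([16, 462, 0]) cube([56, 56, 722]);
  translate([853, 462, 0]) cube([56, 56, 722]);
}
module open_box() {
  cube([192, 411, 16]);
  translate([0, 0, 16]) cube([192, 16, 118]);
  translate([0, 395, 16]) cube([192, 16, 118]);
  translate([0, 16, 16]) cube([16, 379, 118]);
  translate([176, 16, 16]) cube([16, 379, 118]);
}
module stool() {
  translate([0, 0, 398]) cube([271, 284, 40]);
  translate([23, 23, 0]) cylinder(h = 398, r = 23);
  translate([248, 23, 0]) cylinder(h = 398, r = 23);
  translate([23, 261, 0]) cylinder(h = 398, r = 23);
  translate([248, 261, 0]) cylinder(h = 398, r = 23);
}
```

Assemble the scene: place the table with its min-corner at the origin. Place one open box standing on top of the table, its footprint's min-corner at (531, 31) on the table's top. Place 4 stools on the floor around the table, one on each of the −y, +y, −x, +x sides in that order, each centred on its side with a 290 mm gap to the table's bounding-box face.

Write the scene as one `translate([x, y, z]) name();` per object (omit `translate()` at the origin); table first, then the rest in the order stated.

table();
translate([531, 31, 772]) open_box();
translate([327, -574, 0]) stool();
translate([327, 824, 0]) stool();
translate([-561, 125, 0]) stool();
translate([1215, 125, 0]) stool();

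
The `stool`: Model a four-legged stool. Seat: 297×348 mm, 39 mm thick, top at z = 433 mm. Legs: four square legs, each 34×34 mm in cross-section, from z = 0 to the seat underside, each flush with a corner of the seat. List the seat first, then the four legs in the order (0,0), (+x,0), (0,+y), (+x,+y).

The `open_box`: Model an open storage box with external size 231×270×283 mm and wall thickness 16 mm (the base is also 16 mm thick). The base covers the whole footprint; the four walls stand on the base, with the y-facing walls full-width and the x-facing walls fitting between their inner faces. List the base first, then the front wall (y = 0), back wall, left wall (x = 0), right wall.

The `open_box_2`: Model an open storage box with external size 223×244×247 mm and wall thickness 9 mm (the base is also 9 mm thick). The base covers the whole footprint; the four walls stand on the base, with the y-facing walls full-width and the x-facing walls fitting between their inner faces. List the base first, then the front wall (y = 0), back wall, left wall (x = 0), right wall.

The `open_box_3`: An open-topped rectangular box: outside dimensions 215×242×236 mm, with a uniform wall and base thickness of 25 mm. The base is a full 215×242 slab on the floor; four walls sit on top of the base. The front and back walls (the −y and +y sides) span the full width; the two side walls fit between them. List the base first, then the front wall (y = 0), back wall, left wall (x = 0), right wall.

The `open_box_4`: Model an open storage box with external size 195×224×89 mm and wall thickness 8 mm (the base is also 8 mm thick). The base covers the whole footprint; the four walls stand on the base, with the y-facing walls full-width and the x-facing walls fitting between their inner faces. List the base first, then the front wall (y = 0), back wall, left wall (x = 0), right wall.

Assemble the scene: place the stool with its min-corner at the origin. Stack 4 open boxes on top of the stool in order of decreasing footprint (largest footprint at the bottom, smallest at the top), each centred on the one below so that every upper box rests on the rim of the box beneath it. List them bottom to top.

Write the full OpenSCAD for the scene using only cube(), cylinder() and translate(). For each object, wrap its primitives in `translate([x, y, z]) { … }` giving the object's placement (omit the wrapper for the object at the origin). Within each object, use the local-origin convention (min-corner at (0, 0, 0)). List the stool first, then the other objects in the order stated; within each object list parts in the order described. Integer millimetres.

translate([0, 0, 394]) cube([297, 348, 39]);
cube([34, 34, 394]);
translate([263, 0, 0]) cube([34, 34, 394]);
translate([0, 314, 0]) cube([34, 34, 394]);
translate([263, 314, 0]) cube([34, 34, 394]);
translate([33, 39, 433]) {
  cube([231, 270, 16]);
  translate([0, 0, 16]) cube([231, 16, 267]);
  translate([0, 254, 16]) cube([231, 16, 267]);
  translate([0, 16, 16]) cube([16, 238, 267]);
  translate([215, 16, 16]) cube([16, 238, 267]);
}
translate([37, 52, 716]) {
  cube([223, 244, 9]);
  translate([0, 0, 9]) cube([223, 9, 238]);
  translate([0, 235, 9]) cube([223, 9, 238]);
  translate([0, 9, 9]) cube([9, 226, 238]);
  translate([214, 9, 9]) cube([9, 226, 238]);
}
translate([41, 53, 963]) {
  cube([215, 242, 25]);
  translate([0, 0, 25]) cube([215, 25, 211]);
  translate([0, 217, 25]) cube([215, 25, 211]);
  translate([0, 25, 25]) cube([25, 192, 211]);
  translate([190, 25, 25]) cube([25, 192, 211]);
}
translate([51, 62, 1199]) {
  cube([195, 224, 8]);
  translate([0, 0, 8]) cube([195, 8, 81]);
  translate([0, 216, 8]) cube([195, 8, 81]);
  translate([0, 8, 8]) cube([8, 208, 81]);
  translate([187, 8, 8]) cube([8, 208, 81]);
}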